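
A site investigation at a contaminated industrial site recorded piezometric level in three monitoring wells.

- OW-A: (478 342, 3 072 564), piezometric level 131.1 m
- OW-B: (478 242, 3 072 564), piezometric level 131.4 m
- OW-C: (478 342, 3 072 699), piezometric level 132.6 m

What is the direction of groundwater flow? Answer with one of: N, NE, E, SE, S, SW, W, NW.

S

∂h/∂x = (131.4 − 131.1) / (478242 − 478342) = -0.003000
∂h/∂y = (132.6 − 131.1) / (3072699 − 3072564) = +0.01111
Flow = −∇h = (+0.003000 east, -0.01111 north), which points south.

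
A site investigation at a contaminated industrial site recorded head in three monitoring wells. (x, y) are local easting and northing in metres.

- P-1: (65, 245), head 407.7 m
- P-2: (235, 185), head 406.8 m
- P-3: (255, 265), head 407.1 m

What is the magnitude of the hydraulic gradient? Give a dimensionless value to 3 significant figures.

With h = a·x + b·y + c and P-1 as origin, the differences give:
  170·a + (-60)·b = -0.9
  190·a + 20·b = -0.6
Eliminate b (×20 and ×(-60), subtract): 14800·a = -54.00 → a = ∂h/∂x = -0.003649
Back-substitute: b = ∂h/∂y = +0.004662.
|∇h| = √(-0.003649² + 0.004662²) = 0.00592

0.00592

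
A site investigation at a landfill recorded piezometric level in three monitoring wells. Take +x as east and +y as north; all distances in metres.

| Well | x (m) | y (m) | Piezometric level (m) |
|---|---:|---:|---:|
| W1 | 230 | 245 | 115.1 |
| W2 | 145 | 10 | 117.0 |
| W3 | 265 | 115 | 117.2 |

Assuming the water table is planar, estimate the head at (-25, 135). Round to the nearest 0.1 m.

With h = a·x + b·y + c and W1 as origin, the differences give:
  (-85)·a + (-235)·b = +1.9
  35·a + (-130)·b = +2.1
Eliminate b (×(-130) and ×(-235), subtract): 19275·a = 246.50 → a = ∂h/∂x = +0.01279
Back-substitute: b = ∂h/∂y = -0.01271.
h(-25, 135) = 115.1 + (+0.01279)·(-255) + (-0.01271)·(-110) = 115.1 -3.261 +1.398 = 113.237 m.

113.2 m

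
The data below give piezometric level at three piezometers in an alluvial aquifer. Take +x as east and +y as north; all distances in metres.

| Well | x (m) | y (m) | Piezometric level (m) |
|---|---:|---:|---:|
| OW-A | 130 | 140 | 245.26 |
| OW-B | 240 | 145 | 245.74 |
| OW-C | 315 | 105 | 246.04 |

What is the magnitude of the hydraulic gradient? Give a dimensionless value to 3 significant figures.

0.00438

Differences from OW-A: to OW-B (Δx, Δy, Δh) = (110, 5, +0.48); to OW-C = (185, -35, +0.78).
Determinant of the coordinate differences = 110·(-35) − 185·5 = -4775.
∂h/∂x = [(+0.48)·(-35) − (+0.78)·5] / -4775 = +0.004335
∂h/∂y = [110·(+0.78) − 185·(+0.48)] / -4775 = +0.0006283
|∇h| = √(0.004335² + 0.0006283²) = 0.00438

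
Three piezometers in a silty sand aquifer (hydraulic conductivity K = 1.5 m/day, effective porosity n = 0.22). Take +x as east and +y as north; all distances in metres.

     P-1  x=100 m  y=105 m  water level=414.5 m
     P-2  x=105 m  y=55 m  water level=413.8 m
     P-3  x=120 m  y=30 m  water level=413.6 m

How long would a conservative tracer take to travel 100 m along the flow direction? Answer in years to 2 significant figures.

With h = a·x + b·y + c and P-1 as origin, the differences give:
  5·a + (-50)·b = -0.7
  20·a + (-75)·b = -0.9
Eliminate b (×(-75) and ×(-50), subtract): 625·a = 7.50 → a = ∂h/∂x = +0.01200
Back-substitute: b = ∂h/∂y = +0.01520.
|∇h| = √(0.01200² + 0.01520²) = 0.01937
Seepage velocity v = K·i/n = 1.5 × 0.01937 / 0.22 = 0.1321 m/day.
t = 100 / 0.1321 = 757 days = 2.07 years.

2.1 years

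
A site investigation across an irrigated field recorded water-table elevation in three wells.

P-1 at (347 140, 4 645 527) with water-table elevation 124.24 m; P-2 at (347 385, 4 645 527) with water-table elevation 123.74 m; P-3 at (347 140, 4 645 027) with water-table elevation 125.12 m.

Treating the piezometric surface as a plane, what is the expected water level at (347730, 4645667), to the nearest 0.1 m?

122.8 m

∂h/∂x = (123.74 − 124.24) / (347385 − 347140) = -0.002041
∂h/∂y = (125.12 − 124.24) / (4645027 − 4645527) = -0.001760
h(347730, 4645667) = 124.24 + (-0.002041)·(590) + (-0.001760)·(140) = 124.24 -1.204 -0.246 = 122.790 m.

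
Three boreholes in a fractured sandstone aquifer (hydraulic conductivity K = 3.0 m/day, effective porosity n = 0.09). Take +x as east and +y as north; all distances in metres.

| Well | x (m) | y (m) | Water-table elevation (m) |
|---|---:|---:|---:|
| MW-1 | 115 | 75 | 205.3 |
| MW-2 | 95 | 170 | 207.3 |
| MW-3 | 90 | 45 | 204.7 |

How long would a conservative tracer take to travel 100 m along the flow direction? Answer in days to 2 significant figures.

140 days

Differences from MW-1: to MW-2 (Δx, Δy, Δh) = (-20, 95, +2.0); to MW-3 = (-25, -30, -0.6).
Solve a·Δx + b·Δy = Δh: det = (-20)·(-30) − (-25)·95 = 2975.
∂h/∂x = [(+2.0)·(-30) − (-0.6)·95] / 2975 = -0.001008
∂h/∂y = [(-20)·(-0.6) − (-25)·(+2.0)] / 2975 = +0.02084
|∇h| = √(-0.001008² + 0.02084²) = 0.02086
Seepage velocity v = K·i/n = 3.0 × 0.02086 / 0.09 = 0.6953 m/day.
t = 100 / 0.6953 = 143.8 days.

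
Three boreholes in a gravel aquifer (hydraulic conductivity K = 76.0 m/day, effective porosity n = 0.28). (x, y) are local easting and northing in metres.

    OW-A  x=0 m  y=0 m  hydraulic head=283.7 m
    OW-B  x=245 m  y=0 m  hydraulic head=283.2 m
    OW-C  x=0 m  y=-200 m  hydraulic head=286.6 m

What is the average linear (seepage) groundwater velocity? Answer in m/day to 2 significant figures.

∂h/∂x = (283.2 − 283.7) / (245 − 0) = -0.002041
∂h/∂y = (286.6 − 283.7) / (-200 − 0) = -0.01450
|∇h| = √(-0.002041² + -0.01450²) = 0.01464
Seepage velocity v = K·i/n = 76.0 × 0.01464 / 0.28 = 3.974 m/day.

4.0 m/day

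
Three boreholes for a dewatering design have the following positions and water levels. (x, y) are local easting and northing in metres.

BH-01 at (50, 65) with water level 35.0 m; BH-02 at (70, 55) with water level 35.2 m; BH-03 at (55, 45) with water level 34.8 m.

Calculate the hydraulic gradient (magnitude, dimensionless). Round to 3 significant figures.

0.0223

Differences from BH-01: to BH-02 (Δx, Δy, Δh) = (20, -10, +0.2); to BH-03 = (5, -20, -0.2).
Solve a·Δx + b·Δy = Δh: det = 20·(-20) − 5·(-10) = -350.
∂h/∂x = [(+0.2)·(-20) − (-0.2)·(-10)] / -350 = +0.01714
∂h/∂y = [20·(-0.2) − 5·(+0.2)] / -350 = +0.01429
|∇h| = √(0.01714² + 0.01429²) = 0.02232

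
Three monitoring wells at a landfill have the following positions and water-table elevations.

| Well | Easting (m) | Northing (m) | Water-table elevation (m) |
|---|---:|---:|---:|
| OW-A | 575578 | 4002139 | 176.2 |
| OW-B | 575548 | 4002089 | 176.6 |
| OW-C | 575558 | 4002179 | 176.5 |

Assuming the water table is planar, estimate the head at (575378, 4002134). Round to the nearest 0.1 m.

Three-point gradient (reference OW-A): Δ to OW-B = (-30, -50, +0.4), Δ to OW-C = (-20, 40, +0.3).
∂h/∂x = -0.01409, ∂h/∂y = +0.0004545 (det = -2200).
h(575378, 4002134) = 176.2 + (-0.01409)·(-200) + (+0.0004545)·(-5) = 176.2 +2.818 -0.002 = 179.016 m.

179.0 m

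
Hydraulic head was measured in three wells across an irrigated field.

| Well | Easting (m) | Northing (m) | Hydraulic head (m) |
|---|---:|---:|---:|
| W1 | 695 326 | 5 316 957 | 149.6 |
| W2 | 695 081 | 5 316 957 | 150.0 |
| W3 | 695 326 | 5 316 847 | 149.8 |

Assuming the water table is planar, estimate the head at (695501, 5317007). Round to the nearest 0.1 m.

149.2 m

∂h/∂x = (150.0 − 149.6) / (695081 − 695326) = -0.001633
∂h/∂y = (149.8 − 149.6) / (5316847 − 5316957) = -0.001818
h(695501, 5317007) = 149.6 + (-0.001633)·(175) + (-0.001818)·(50) = 149.6 -0.286 -0.091 = 149.223 m.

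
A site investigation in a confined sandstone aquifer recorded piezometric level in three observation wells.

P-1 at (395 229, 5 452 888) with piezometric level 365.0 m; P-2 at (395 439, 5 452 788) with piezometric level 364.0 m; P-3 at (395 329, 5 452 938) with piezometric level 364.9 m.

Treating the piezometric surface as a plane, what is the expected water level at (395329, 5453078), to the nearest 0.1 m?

Taking P-1 as reference: P-2−P-1 = (210, -100, -1.0); P-3−P-1 = (100, 50, -0.1).
Solve a·Δx + b·Δy = Δh: det = 210·50 − 100·(-100) = 20500.
∂h/∂x = [(-1.0)·50 − (-0.1)·(-100)] / 20500 = -0.002927
∂h/∂y = [210·(-0.1) − 100·(-1.0)] / 20500 = +0.003854
h(395329, 5453078) = 365.0 + (-0.002927)·(100) + (+0.003854)·(190) = 365.0 -0.293 +0.732 = 365.440 m.

365.4 m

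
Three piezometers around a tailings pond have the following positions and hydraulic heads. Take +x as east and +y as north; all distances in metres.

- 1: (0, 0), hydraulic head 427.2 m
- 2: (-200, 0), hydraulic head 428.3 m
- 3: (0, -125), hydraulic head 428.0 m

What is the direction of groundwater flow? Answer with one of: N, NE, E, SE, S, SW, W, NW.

NE

∂h/∂x = (428.3 − 427.2) / (-200 − 0) = -0.005500
∂h/∂y = (428.0 − 427.2) / (-125 − 0) = -0.006400
Flow = −∇h = (+0.005500 east, +0.006400 north), which points northeast.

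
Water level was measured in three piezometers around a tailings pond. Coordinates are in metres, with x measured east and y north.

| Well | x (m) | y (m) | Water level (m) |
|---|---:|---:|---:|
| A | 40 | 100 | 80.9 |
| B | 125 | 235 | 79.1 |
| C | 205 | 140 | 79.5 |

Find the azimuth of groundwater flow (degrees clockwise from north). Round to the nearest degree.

Differences from A: to B (Δx, Δy, Δh) = (85, 135, -1.8); to C = (165, 40, -1.4).
Determinant of the coordinate differences = 85·40 − 165·135 = -18875.
∂h/∂x = [(-1.8)·40 − (-1.4)·135] / -18875 = -0.006199
∂h/∂y = [85·(-1.4) − 165·(-1.8)] / -18875 = -0.009430
Flow direction (−∇h) has components (+0.006199 E, +0.009430 N).
Azimuth = atan2(E, N) = atan2(+0.006199, +0.009430) = 33.3° ≈ 033°.

033°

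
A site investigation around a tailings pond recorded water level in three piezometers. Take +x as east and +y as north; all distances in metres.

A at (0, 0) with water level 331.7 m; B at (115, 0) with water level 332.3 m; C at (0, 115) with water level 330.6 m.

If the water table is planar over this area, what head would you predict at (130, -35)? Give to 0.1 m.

332.7 m

∂h/∂x = (332.3 − 331.7) / (115 − 0) = +0.005217
∂h/∂y = (330.6 − 331.7) / (115 − 0) = -0.009565
h(130, -35) = 331.7 + (+0.005217)·(130) + (-0.009565)·(-35) = 331.7 +0.678 +0.335 = 332.713 m.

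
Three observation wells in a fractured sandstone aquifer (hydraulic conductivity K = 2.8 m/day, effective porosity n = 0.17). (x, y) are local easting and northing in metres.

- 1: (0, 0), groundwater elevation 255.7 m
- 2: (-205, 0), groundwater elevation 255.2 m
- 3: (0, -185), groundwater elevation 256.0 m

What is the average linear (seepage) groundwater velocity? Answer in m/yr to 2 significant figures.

18 m/yr

∂h/∂x = (255.2 − 255.7) / (-205 − 0) = +0.002439
∂h/∂y = (256.0 − 255.7) / (-185 − 0) = -0.001622
|∇h| = √(0.002439² + -0.001622²) = 0.002929
Seepage velocity v = K·i/n = 2.8 × 0.002929 / 0.17 = 0.04824 m/day = 17.62 m/yr.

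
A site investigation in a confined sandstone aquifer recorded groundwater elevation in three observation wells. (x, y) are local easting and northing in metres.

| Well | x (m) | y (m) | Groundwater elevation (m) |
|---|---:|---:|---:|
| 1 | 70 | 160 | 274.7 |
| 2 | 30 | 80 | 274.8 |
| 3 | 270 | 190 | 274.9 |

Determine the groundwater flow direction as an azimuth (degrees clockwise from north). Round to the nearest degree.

326°

Differences from 1: to 2 (Δx, Δy, Δh) = (-40, -80, +0.1); to 3 = (200, 30, +0.2).
Determinant of the coordinate differences = (-40)·30 − 200·(-80) = 14800.
∂h/∂x = [(+0.1)·30 − (+0.2)·(-80)] / 14800 = +0.001284
∂h/∂y = [(-40)·(+0.2) − 200·(+0.1)] / 14800 = -0.001892
Flow direction (−∇h) has components (-0.001284 E, +0.001892 N).
Azimuth = atan2(E, N) = atan2(-0.001284, +0.001892) = 325.8° ≈ 326°.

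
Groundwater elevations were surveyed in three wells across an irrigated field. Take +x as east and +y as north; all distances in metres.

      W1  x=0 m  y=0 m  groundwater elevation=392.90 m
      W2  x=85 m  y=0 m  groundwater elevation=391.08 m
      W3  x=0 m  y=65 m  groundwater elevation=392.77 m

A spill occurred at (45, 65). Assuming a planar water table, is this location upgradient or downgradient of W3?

downgradient

∂h/∂x = (391.08 − 392.90) / (85 − 0) = -0.02141
∂h/∂y = (392.77 − 392.90) / (65 − 0) = -0.002000
Head at (45, 65) = 392.90 + (-0.02141)·(45) + (-0.002000)·(65) = 391.81 m.
That is lower than the 392.77 m at W3, so the point is downgradient.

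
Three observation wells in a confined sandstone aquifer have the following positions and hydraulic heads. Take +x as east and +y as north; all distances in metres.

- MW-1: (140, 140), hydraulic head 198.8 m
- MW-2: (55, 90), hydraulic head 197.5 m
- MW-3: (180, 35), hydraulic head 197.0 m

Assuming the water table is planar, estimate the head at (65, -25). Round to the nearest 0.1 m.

195.4 m

With h = a·x + b·y + c and MW-1 as origin, the differences give:
  (-85)·a + (-50)·b = -1.3
  40·a + (-105)·b = -1.8
Eliminate b (×(-105) and ×(-50), subtract): 10925·a = 46.50 → a = ∂h/∂x = +0.004256
Back-substitute: b = ∂h/∂y = +0.01876.
h(65, -25) = 198.8 + (+0.004256)·(-75) + (+0.01876)·(-165) = 198.8 -0.319 -3.096 = 195.385 m.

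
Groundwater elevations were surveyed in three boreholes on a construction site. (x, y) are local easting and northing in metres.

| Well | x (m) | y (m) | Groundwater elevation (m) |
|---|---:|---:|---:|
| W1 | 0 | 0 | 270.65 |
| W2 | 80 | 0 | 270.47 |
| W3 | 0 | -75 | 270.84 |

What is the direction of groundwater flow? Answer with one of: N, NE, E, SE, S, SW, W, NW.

∂h/∂x = (270.47 − 270.65) / (80 − 0) = -0.002250
∂h/∂y = (270.84 − 270.65) / (-75 − 0) = -0.002533
Flow = −∇h = (+0.002250 east, +0.002533 north), which points northeast.

NE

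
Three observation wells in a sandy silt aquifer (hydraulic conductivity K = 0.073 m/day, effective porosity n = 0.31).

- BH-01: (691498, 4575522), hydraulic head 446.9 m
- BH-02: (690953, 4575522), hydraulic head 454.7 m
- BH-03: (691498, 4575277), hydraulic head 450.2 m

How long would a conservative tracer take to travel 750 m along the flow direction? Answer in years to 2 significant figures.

∂h/∂x = (454.7 − 446.9) / (690953 − 691498) = -0.01431
∂h/∂y = (450.2 − 446.9) / (4575277 − 4575522) = -0.01347
|∇h| = √(-0.01431² + -0.01347²) = 0.01965
Seepage velocity v = K·i/n = 0.073 × 0.01965 / 0.31 = 0.004627 m/day.
t = 750 / 0.004627 = 1.621e+05 days = 444 years.

440 years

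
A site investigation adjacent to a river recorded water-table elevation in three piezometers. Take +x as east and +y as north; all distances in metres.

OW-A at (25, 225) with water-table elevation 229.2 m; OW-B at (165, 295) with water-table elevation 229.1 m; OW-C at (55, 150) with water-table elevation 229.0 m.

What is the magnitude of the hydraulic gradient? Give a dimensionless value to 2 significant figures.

Differences from OW-A: to OW-B (Δx, Δy, Δh) = (140, 70, -0.1); to OW-C = (30, -75, -0.2).
Solve a·Δx + b·Δy = Δh: det = 140·(-75) − 30·70 = -12600.
∂h/∂x = [(-0.1)·(-75) − (-0.2)·70] / -12600 = -0.001706
∂h/∂y = [140·(-0.2) − 30·(-0.1)] / -12600 = +0.001984
|∇h| = √(-0.001706² + 0.001984²) = 0.002617

0.0026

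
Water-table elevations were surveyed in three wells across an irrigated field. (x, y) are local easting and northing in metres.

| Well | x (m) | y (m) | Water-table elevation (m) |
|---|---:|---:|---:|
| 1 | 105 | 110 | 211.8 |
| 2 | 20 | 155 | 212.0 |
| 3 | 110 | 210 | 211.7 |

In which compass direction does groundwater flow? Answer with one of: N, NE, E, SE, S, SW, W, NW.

E

With h = a·x + b·y + c and 1 as origin, the differences give:
  (-85)·a + 45·b = +0.2
  5·a + 100·b = -0.1
Eliminate b (×100 and ×45, subtract): -8725·a = 24.50 → a = ∂h/∂x = -0.002808
Back-substitute: b = ∂h/∂y = -0.0008596.
Flow = −∇h = (+0.002808 east, +0.0008596 north), which points east.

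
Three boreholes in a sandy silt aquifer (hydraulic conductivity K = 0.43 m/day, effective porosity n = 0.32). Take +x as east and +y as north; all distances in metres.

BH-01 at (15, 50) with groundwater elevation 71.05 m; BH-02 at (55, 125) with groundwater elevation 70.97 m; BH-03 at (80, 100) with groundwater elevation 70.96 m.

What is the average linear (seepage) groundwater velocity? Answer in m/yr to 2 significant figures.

0.54 m/yr

Differences from BH-01: to BH-02 (Δx, Δy, Δh) = (40, 75, -0.08); to BH-03 = (65, 50, -0.09).
Solve a·Δx + b·Δy = Δh: det = 40·50 − 65·75 = -2875.
∂h/∂x = [(-0.08)·50 − (-0.09)·75] / -2875 = -0.0009565
∂h/∂y = [40·(-0.09) − 65·(-0.08)] / -2875 = -0.0005565
|∇h| = √(-0.0009565² + -0.0005565²) = 0.001107
Seepage velocity v = K·i/n = 0.43 × 0.001107 / 0.32 = 0.001488 m/day = 0.5435 m/yr.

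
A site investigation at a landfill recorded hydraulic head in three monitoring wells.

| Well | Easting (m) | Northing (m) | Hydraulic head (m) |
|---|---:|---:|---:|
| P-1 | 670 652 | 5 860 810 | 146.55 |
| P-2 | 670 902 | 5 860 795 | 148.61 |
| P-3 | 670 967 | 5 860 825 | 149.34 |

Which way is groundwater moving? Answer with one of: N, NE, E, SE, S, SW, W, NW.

Three-point gradient (reference P-1): Δ to P-2 = (250, -15, +2.06), Δ to P-3 = (315, 15, +2.79).
∂h/∂x = +0.008584, ∂h/∂y = +0.005735 (det = 8475).
Flow = −∇h = (-0.008584 east, -0.005735 north), which points southwest.

SW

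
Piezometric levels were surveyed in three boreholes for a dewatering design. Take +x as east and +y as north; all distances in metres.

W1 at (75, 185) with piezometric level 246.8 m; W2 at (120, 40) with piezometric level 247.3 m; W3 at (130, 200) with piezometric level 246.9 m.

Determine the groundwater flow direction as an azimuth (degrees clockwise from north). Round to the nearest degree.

316°

Taking W1 as reference: W2−W1 = (45, -145, +0.5); W3−W1 = (55, 15, +0.1).
Determinant of the coordinate differences = 45·15 − 55·(-145) = 8650.
∂h/∂x = [(+0.5)·15 − (+0.1)·(-145)] / 8650 = +0.002543
∂h/∂y = [45·(+0.1) − 55·(+0.5)] / 8650 = -0.002659
Flow direction (−∇h) has components (-0.002543 E, +0.002659 N).
Azimuth = atan2(E, N) = atan2(-0.002543, +0.002659) = 316.3° ≈ 316°.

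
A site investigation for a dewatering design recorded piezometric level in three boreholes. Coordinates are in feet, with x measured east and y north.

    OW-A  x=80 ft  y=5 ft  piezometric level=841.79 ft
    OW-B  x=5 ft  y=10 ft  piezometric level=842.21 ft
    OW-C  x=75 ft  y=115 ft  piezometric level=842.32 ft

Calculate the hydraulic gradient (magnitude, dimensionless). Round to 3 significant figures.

0.00700

Differences from OW-A: to OW-B (Δx, Δy, Δh) = (-75, 5, +0.42); to OW-C = (-5, 110, +0.53).
Determinant of the coordinate differences = (-75)·110 − (-5)·5 = -8225.
∂h/∂x = [(+0.42)·110 − (+0.53)·5] / -8225 = -0.005295
∂h/∂y = [(-75)·(+0.53) − (-5)·(+0.42)] / -8225 = +0.004578
|∇h| = √(-0.005295² + 0.004578²) = 0.007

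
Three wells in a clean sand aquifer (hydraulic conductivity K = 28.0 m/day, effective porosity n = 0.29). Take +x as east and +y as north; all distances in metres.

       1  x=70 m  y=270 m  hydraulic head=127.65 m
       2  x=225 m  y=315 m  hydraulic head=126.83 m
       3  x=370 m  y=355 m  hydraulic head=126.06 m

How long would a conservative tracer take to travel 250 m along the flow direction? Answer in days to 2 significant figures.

440 days

With h = a·x + b·y + c and 1 as origin, the differences give:
  155·a + 45·b = -0.82
  300·a + 85·b = -1.59
Eliminate b (×85 and ×45, subtract): -325·a = 1.850 → a = ∂h/∂x = -0.005692
Back-substitute: b = ∂h/∂y = +0.001385.
|∇h| = √(-0.005692² + 0.001385²) = 0.005858
Seepage velocity v = K·i/n = 28.0 × 0.005858 / 0.29 = 0.5656 m/day.
t = 250 / 0.5656 = 442 days.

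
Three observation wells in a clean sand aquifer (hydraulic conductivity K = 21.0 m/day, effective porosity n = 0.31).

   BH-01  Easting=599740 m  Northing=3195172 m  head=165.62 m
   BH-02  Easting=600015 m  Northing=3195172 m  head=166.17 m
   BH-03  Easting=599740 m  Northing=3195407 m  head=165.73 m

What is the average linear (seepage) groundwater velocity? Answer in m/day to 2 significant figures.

∂h/∂x = (166.17 − 165.62) / (600015 − 599740) = +0.002000
∂h/∂y = (165.73 − 165.62) / (3195407 − 3195172) = +0.0004681
|∇h| = √(0.002000² + 0.0004681²) = 0.002054
Seepage velocity v = K·i/n = 21.0 × 0.002054 / 0.31 = 0.1391 m/day.

0.14 m/day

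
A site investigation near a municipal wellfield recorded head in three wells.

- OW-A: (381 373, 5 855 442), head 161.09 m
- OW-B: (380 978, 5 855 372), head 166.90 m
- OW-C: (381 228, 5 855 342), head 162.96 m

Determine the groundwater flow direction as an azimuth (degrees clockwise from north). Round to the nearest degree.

Taking OW-A as reference: OW-B−OW-A = (-395, -70, +5.81); OW-C−OW-A = (-145, -100, +1.87).
Determinant of the coordinate differences = (-395)·(-100) − (-145)·(-70) = 29350.
∂h/∂x = [(+5.81)·(-100) − (+1.87)·(-70)] / 29350 = -0.01534
∂h/∂y = [(-395)·(+1.87) − (-145)·(+5.81)] / 29350 = +0.003537
Flow direction (−∇h) has components (+0.01534 E, -0.003537 N).
Azimuth = atan2(E, N) = atan2(+0.01534, -0.003537) = 103.0° ≈ 103°.

103°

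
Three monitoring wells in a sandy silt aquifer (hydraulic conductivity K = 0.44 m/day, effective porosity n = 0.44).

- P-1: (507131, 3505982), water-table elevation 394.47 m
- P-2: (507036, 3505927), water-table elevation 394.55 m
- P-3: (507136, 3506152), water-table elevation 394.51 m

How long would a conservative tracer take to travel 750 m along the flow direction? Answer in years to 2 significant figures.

2000 years

With h = a·x + b·y + c and P-1 as origin, the differences give:
  (-95)·a + (-55)·b = +0.08
  5·a + 170·b = +0.04
Eliminate b (×170 and ×(-55), subtract): -15875·a = 15.800 → a = ∂h/∂x = -0.0009953
Back-substitute: b = ∂h/∂y = +0.0002646.
|∇h| = √(-0.0009953² + 0.0002646²) = 0.00103
Seepage velocity v = K·i/n = 0.44 × 0.00103 / 0.44 = 0.00103 m/day.
t = 750 / 0.00103 = 7.282e+05 days = 1.99e+03 years.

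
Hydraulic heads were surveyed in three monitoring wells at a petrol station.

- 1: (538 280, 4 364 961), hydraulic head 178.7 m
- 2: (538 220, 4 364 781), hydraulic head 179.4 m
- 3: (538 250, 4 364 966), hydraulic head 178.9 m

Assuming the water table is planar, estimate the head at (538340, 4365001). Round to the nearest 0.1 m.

178.2 m

Differences from 1: to 2 (Δx, Δy, Δh) = (-60, -180, +0.7); to 3 = (-30, 5, +0.2).
Solve a·Δx + b·Δy = Δh: det = (-60)·5 − (-30)·(-180) = -5700.
∂h/∂x = [(+0.7)·5 − (+0.2)·(-180)] / -5700 = -0.006930
∂h/∂y = [(-60)·(+0.2) − (-30)·(+0.7)] / -5700 = -0.001579
h(538340, 4365001) = 178.7 + (-0.006930)·(60) + (-0.001579)·(40) = 178.7 -0.416 -0.063 = 178.221 m.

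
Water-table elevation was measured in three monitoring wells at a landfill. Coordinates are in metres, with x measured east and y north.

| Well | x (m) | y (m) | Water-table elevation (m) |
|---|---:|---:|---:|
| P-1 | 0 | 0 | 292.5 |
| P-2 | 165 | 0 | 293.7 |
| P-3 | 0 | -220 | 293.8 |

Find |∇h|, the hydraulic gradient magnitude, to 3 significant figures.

0.00937

∂h/∂x = (293.7 − 292.5) / (165 − 0) = +0.007273
∂h/∂y = (293.8 − 292.5) / (-220 − 0) = -0.005909
|∇h| = √(0.007273² + -0.005909²) = 0.009371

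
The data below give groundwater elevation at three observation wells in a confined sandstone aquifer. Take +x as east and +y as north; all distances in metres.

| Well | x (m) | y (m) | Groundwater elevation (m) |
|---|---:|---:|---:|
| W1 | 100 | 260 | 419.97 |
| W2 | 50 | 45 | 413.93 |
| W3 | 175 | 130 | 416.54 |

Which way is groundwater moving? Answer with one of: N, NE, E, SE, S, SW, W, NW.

Taking W1 as reference: W2−W1 = (-50, -215, -6.04); W3−W1 = (75, -130, -3.43).
Determinant of the coordinate differences = (-50)·(-130) − 75·(-215) = 22625.
∂h/∂x = [(-6.04)·(-130) − (-3.43)·(-215)] / 22625 = +0.002110
∂h/∂y = [(-50)·(-3.43) − 75·(-6.04)] / 22625 = +0.02760
Flow = −∇h = (-0.002110 east, -0.02760 north), which points south.

S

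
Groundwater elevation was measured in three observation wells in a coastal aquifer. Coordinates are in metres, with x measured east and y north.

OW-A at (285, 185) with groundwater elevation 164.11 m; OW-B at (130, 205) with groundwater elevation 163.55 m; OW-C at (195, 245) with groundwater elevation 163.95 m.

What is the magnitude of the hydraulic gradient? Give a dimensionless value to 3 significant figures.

Differences from OW-A: to OW-B (Δx, Δy, Δh) = (-155, 20, -0.56); to OW-C = (-90, 60, -0.16).
Determinant of the coordinate differences = (-155)·60 − (-90)·20 = -7500.
∂h/∂x = [(-0.56)·60 − (-0.16)·20] / -7500 = +0.004053
∂h/∂y = [(-155)·(-0.16) − (-90)·(-0.56)] / -7500 = +0.003413
|∇h| = √(0.004053² + 0.003413²) = 0.005299

0.00530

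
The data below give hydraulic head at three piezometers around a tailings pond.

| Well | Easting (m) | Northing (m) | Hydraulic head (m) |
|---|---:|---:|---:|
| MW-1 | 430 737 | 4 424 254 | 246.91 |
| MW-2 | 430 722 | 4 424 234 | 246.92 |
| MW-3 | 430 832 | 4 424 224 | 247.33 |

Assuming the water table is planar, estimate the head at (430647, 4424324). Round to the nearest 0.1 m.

246.4 m

Three-point gradient (reference MW-1): Δ to MW-2 = (-15, -20, +0.01), Δ to MW-3 = (95, -30, +0.42).
∂h/∂x = +0.003447, ∂h/∂y = -0.003085 (det = 2350).
h(430647, 4424324) = 246.91 + (+0.003447)·(-90) + (-0.003085)·(70) = 246.91 -0.310 -0.216 = 246.384 m.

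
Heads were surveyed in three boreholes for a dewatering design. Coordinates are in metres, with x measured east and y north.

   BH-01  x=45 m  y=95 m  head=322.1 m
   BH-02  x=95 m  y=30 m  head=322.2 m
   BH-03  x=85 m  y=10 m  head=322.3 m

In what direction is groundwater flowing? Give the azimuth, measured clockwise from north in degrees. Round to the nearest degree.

037°

With h = a·x + b·y + c and BH-01 as origin, the differences give:
  50·a + (-65)·b = +0.1
  40·a + (-85)·b = +0.2
Eliminate b (×(-85) and ×(-65), subtract): -1650·a = 4.50 → a = ∂h/∂x = -0.002727
Back-substitute: b = ∂h/∂y = -0.003636.
Flow direction (−∇h) has components (+0.002727 E, +0.003636 N).
Azimuth = atan2(E, N) = atan2(+0.002727, +0.003636) = 36.9° ≈ 037°.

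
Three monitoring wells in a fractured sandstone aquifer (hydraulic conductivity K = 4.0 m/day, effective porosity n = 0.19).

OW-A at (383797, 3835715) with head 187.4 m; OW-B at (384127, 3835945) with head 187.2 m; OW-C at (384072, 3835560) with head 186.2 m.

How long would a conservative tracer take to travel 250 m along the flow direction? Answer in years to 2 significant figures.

With h = a·x + b·y + c and OW-A as origin, the differences give:
  330·a + 230·b = -0.2
  275·a + (-155)·b = -1.2
Eliminate b (×(-155) and ×230, subtract): -114400·a = 307.00 → a = ∂h/∂x = -0.002684
Back-substitute: b = ∂h/∂y = +0.002981.
|∇h| = √(-0.002684² + 0.002981²) = 0.004011
Seepage velocity v = K·i/n = 4.0 × 0.004011 / 0.19 = 0.08444 m/day.
t = 250 / 0.08444 = 2961 days = 8.11 years.

8.1 years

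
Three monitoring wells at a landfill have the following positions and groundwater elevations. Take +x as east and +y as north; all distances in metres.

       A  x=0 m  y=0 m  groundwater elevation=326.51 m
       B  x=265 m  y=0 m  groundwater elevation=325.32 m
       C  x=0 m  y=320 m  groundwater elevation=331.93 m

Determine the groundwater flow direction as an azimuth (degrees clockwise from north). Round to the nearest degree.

165°

∂h/∂x = (325.32 − 326.51) / (265 − 0) = -0.004491
∂h/∂y = (331.93 − 326.51) / (320 − 0) = +0.01694
Flow direction (−∇h) has components (+0.004491 E, -0.01694 N).
Azimuth = atan2(E, N) = atan2(+0.004491, -0.01694) = 165.2° ≈ 165°.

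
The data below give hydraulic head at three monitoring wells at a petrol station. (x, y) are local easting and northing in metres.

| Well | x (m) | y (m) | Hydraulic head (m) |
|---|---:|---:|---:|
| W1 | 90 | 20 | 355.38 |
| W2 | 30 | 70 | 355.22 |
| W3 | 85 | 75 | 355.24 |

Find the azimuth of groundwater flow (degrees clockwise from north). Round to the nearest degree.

With h = a·x + b·y + c and W1 as origin, the differences give:
  (-60)·a + 50·b = -0.16
  (-5)·a + 55·b = -0.14
Eliminate b (×55 and ×50, subtract): -3050·a = -1.800 → a = ∂h/∂x = +0.0005902
Back-substitute: b = ∂h/∂y = -0.002492.
Flow direction (−∇h) has components (-0.0005902 E, +0.002492 N).
Azimuth = atan2(E, N) = atan2(-0.0005902, +0.002492) = 346.7° ≈ 347°.

347°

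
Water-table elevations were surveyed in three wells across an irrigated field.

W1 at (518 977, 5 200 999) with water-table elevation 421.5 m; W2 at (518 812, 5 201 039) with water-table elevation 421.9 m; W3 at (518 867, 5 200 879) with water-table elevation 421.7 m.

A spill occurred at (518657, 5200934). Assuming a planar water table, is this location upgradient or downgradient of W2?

upgradient

With h = a·x + b·y + c and W1 as origin, the differences give:
  (-165)·a + 40·b = +0.4
  (-110)·a + (-120)·b = +0.2
Eliminate b (×(-120) and ×40, subtract): 24200·a = -56.00 → a = ∂h/∂x = -0.002314
Back-substitute: b = ∂h/∂y = +0.0004545.
Head at (518657, 5200934) = 421.5 + (-0.002314)·(-320) + (+0.0004545)·(-65) = 422.21 m.
That is higher than the 421.9 m at W2, so the point is upgradient.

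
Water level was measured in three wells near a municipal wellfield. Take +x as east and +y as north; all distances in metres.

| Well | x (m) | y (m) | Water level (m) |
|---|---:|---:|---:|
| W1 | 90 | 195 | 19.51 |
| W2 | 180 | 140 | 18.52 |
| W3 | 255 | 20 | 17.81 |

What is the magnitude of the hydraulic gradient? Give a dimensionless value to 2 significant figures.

0.012

Three-point gradient (reference W1): Δ to W2 = (90, -55, -0.99), Δ to W3 = (165, -175, -1.70).
∂h/∂x = -0.01195, ∂h/∂y = -0.001551 (det = -6675).
|∇h| = √(-0.01195² + -0.001551²) = 0.01205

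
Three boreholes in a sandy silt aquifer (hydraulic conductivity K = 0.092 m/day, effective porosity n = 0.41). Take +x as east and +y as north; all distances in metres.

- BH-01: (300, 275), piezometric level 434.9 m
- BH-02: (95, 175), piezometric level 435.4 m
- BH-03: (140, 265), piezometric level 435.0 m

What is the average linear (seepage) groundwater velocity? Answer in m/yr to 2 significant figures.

With h = a·x + b·y + c and BH-01 as origin, the differences give:
  (-205)·a + (-100)·b = +0.5
  (-160)·a + (-10)·b = +0.1
Eliminate b (×(-10) and ×(-100), subtract): -13950·a = 5.00 → a = ∂h/∂x = -0.0003584
Back-substitute: b = ∂h/∂y = -0.004265.
|∇h| = √(-0.0003584² + -0.004265²) = 0.00428
Seepage velocity v = K·i/n = 0.092 × 0.00428 / 0.41 = 0.0009604 m/day = 0.3508 m/yr.

0.35 m/yr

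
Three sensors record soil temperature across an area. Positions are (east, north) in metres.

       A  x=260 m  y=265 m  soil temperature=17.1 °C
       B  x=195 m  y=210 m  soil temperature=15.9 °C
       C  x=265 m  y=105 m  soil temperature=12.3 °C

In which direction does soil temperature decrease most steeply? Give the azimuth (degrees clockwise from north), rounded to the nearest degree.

Taking A as reference: B−A = (-65, -55, -1.2); C−A = (5, -160, -4.8).
Solve a·Δx + b·Δy = ΔT: det = (-65)·(-160) − 5·(-55) = 10675.
∂T/∂x = [(-1.2)·(-160) − (-4.8)·(-55)] / 10675 = -0.006745
∂T/∂y = [(-65)·(-4.8) − 5·(-1.2)] / 10675 = +0.02979
Steepest decrease is along −∇f: components (+0.006745 E, -0.02979 N).
Azimuth = atan2(+0.006745, -0.02979) = 167.2° ≈ 167°.

167°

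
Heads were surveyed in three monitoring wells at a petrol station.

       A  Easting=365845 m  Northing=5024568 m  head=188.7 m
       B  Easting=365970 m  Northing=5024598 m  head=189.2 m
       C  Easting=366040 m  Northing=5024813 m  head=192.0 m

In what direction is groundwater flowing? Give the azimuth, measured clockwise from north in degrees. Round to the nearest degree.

184°

Taking A as reference: B−A = (125, 30, +0.5); C−A = (195, 245, +3.3).
Solve a·Δx + b·Δy = Δh: det = 125·245 − 195·30 = 24775.
∂h/∂x = [(+0.5)·245 − (+3.3)·30] / 24775 = +0.0009485
∂h/∂y = [125·(+3.3) − 195·(+0.5)] / 24775 = +0.01271
Flow direction (−∇h) has components (-0.0009485 E, -0.01271 N).
Azimuth = atan2(E, N) = atan2(-0.0009485, -0.01271) = 184.3° ≈ 184°.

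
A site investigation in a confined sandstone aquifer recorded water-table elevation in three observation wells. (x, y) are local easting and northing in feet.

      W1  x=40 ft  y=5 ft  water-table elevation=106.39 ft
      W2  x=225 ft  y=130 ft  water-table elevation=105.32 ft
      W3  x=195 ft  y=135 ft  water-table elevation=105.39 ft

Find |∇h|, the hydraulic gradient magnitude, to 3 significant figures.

Differences from W1: to W2 (Δx, Δy, Δh) = (185, 125, -1.07); to W3 = (155, 130, -1.00).
Solve a·Δx + b·Δy = Δh: det = 185·130 − 155·125 = 4675.
∂h/∂x = [(-1.07)·130 − (-1.00)·125] / 4675 = -0.003016
∂h/∂y = [185·(-1.00) − 155·(-1.07)] / 4675 = -0.004096
|∇h| = √(-0.003016² + -0.004096²) = 0.005087

0.00509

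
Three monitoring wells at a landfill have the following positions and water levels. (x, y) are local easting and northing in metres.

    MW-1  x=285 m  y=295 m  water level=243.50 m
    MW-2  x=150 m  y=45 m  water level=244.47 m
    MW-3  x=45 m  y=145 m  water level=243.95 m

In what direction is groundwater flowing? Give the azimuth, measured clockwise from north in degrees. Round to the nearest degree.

349°

Differences from MW-1: to MW-2 (Δx, Δy, Δh) = (-135, -250, +0.97); to MW-3 = (-240, -150, +0.45).
Solve a·Δx + b·Δy = Δh: det = (-135)·(-150) − (-240)·(-250) = -39750.
∂h/∂x = [(+0.97)·(-150) − (+0.45)·(-250)] / -39750 = +0.0008302
∂h/∂y = [(-135)·(+0.45) − (-240)·(+0.97)] / -39750 = -0.004328
Flow direction (−∇h) has components (-0.0008302 E, +0.004328 N).
Azimuth = atan2(E, N) = atan2(-0.0008302, +0.004328) = 349.1° ≈ 349°.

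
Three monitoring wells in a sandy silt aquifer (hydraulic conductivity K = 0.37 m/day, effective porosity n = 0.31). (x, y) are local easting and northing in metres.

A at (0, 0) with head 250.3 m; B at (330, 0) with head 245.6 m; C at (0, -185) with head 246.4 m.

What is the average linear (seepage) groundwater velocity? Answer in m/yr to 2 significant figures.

11 m/yr

∂h/∂x = (245.6 − 250.3) / (330 − 0) = -0.01424
∂h/∂y = (246.4 − 250.3) / (-185 − 0) = +0.02108
|∇h| = √(-0.01424² + 0.02108²) = 0.02544
Seepage velocity v = K·i/n = 0.37 × 0.02544 / 0.31 = 0.03036 m/day = 11.09 m/yr.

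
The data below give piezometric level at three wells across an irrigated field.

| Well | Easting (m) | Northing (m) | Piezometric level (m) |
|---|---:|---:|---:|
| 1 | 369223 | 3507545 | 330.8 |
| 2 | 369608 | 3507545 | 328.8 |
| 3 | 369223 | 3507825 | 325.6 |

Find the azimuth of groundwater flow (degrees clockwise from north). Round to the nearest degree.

016°

∂h/∂x = (328.8 − 330.8) / (369608 − 369223) = -0.005195
∂h/∂y = (325.6 − 330.8) / (3507825 − 3507545) = -0.01857
Flow direction (−∇h) has components (+0.005195 E, +0.01857 N).
Azimuth = atan2(E, N) = atan2(+0.005195, +0.01857) = 15.6° ≈ 016°.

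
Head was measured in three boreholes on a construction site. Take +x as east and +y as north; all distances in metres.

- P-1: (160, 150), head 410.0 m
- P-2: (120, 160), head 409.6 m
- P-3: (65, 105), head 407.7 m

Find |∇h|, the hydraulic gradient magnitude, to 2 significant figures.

0.025

Three-point gradient (reference P-1): Δ to P-2 = (-40, 10, -0.4), Δ to P-3 = (-95, -45, -2.3).
∂h/∂x = +0.01491, ∂h/∂y = +0.01964 (det = 2750).
|∇h| = √(0.01491² + 0.01964²) = 0.02466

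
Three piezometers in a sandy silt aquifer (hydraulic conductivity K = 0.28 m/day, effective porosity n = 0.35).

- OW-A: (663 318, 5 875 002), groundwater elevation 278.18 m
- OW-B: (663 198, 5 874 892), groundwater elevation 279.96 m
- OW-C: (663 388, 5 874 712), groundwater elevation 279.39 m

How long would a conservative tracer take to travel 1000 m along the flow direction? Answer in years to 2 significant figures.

Differences from OW-A: to OW-B (Δx, Δy, Δh) = (-120, -110, +1.78); to OW-C = (70, -290, +1.21).
Solve a·Δx + b·Δy = Δh: det = (-120)·(-290) − 70·(-110) = 42500.
∂h/∂x = [(+1.78)·(-290) − (+1.21)·(-110)] / 42500 = -0.009014
∂h/∂y = [(-120)·(+1.21) − 70·(+1.78)] / 42500 = -0.006348
|∇h| = √(-0.009014² + -0.006348²) = 0.01102
Seepage velocity v = K·i/n = 0.28 × 0.01102 / 0.35 = 0.008816 m/day.
t = 1000 / 0.008816 = 1.134e+05 days = 310 years.

310 years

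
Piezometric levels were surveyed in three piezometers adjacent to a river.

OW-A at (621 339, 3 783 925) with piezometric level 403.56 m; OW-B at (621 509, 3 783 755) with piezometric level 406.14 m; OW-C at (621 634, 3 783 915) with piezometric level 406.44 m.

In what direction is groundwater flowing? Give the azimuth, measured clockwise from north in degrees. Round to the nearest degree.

300°

Differences from OW-A: to OW-B (Δx, Δy, Δh) = (170, -170, +2.58); to OW-C = (295, -10, +2.88).
Solve a·Δx + b·Δy = Δh: det = 170·(-10) − 295·(-170) = 48450.
∂h/∂x = [(+2.58)·(-10) − (+2.88)·(-170)] / 48450 = +0.009573
∂h/∂y = [170·(+2.88) − 295·(+2.58)] / 48450 = -0.005604
Flow direction (−∇h) has components (-0.009573 E, +0.005604 N).
Azimuth = atan2(E, N) = atan2(-0.009573, +0.005604) = 300.3° ≈ 300°.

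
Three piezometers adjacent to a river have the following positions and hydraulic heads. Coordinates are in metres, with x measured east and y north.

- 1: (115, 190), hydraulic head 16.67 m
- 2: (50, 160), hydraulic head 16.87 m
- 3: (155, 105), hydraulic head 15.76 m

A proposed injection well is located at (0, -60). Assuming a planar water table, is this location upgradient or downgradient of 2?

downgradient

Three-point gradient (reference 1): Δ to 2 = (-65, -30, +0.20), Δ to 3 = (40, -85, -0.91).
∂h/∂x = -0.006587, ∂h/∂y = +0.007606 (det = 6725).
Head at (0, -60) = 16.67 + (-0.006587)·(-115) + (+0.007606)·(-250) = 15.53 m.
That is lower than the 16.87 m at 2, so the point is downgradient.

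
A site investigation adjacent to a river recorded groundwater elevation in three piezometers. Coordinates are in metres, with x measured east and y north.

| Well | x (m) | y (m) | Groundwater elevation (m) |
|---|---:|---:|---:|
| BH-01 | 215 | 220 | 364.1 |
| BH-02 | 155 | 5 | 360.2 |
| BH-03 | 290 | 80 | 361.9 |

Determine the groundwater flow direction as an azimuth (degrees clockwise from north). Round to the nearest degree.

Differences from BH-01: to BH-02 (Δx, Δy, Δh) = (-60, -215, -3.9); to BH-03 = (75, -140, -2.2).
Solve a·Δx + b·Δy = Δh: det = (-60)·(-140) − 75·(-215) = 24525.
∂h/∂x = [(-3.9)·(-140) − (-2.2)·(-215)] / 24525 = +0.002977
∂h/∂y = [(-60)·(-2.2) − 75·(-3.9)] / 24525 = +0.01731
Flow direction (−∇h) has components (-0.002977 E, -0.01731 N).
Azimuth = atan2(E, N) = atan2(-0.002977, -0.01731) = 189.8° ≈ 190°.

190°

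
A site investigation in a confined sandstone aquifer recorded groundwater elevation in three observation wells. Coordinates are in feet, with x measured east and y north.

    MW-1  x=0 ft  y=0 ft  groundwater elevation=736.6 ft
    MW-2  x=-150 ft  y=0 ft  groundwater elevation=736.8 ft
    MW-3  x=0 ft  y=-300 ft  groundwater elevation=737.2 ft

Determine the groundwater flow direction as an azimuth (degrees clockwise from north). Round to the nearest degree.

∂h/∂x = (736.8 − 736.6) / (-150 − 0) = -0.001333
∂h/∂y = (737.2 − 736.6) / (-300 − 0) = -0.002000
Flow direction (−∇h) has components (+0.001333 E, +0.002000 N).
Azimuth = atan2(E, N) = atan2(+0.001333, +0.002000) = 33.7° ≈ 034°.

034°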